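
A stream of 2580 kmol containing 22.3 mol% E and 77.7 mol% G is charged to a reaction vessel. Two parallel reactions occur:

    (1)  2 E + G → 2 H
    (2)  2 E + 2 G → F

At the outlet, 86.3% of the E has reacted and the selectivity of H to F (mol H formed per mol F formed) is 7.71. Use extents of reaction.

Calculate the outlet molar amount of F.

51.1 kmol

Conversion of E: E consumed = 0.863 × 575.3 = 496.5 kmol = 2ξ₁ + 2ξ₂.
Selectivity: 2ξ₁ / (1ξ₂) = 7.71 → ξ₁ = 3.855 ξ₂.
Substitute: (2·3.855 + 2) ξ₂ = 496.5 → ξ₂ = 51.13 kmol, ξ₁ = 197.1 kmol.
Outlet amounts (n = n₀ + Σ ν·ξ):
  E: 575.3 − 2(197.1) − 2(51.13) = 78.82
  G: 2005 − 1(197.1) − 2(51.13) = 1705
  H: 0 + 2(197.1) = 394.2
  F: 0 + 1(51.13) = 51.13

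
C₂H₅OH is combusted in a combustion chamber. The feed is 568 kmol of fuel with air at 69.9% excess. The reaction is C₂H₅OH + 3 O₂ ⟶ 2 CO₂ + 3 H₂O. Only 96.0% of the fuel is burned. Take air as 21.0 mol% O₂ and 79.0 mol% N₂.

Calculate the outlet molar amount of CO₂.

Stoichiometric O₂ = 3 × 568 = 1704 kmol; O₂ fed = 1704 × 1.699 = 2895 kmol.
N₂ fed = 2895 × 79/21 = 10890 kmol.
Fuel reacted = 0.96 × 568 → ξ = 545.3 kmol.
Outlet (n = n₀ + ν ξ):
  C₂H₅OH: 568 − 1(545.3) = 22.72
  O₂: 2895 − 3(545.3) = 1259
  N₂: 10890 (inert)
  CO₂: 0 + 2(545.3) = 1091
  H₂O: 0 + 3(545.3) = 1636

1090 kmol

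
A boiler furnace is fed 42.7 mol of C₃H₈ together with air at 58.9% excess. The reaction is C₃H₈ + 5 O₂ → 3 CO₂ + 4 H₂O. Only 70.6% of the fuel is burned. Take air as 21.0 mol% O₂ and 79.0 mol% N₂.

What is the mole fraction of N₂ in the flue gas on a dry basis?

0.814

Stoichiometric O₂ = 5 × 42.7 = 213.5 mol; O₂ fed = 213.5 × 1.589 = 339.3 mol.
N₂ fed = 339.3 × 79/21 = 1276 mol.
Fuel reacted = 0.706 × 42.7 → ξ = 30.15 mol.
Outlet (n = n₀ + ν ξ):
  C₃H₈: 42.7 − 1(30.15) = 12.55
  O₂: 339.3 − 5(30.15) = 188.5
  N₂: 1276 (inert)
  CO₂: 0 + 3(30.15) = 90.44
  H₂O: 0 + 4(30.15) = 120.6
Dry total = 1568 mol; y_N₂ (dry) = 1276 / 1568 = 0.8141.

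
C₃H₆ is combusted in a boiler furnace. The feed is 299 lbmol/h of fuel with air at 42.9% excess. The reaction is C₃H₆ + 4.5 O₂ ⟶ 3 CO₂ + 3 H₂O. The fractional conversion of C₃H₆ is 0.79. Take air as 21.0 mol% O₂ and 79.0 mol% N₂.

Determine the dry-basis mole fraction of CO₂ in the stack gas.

Stoichiometric O₂ = 4.5 × 299 = 1346 lbmol/h; O₂ fed = 1346 × 1.429 = 1923 lbmol/h.
N₂ fed = 1923 × 79/21 = 7233 lbmol/h.
Fuel reacted = 0.79 × 299 → ξ = 236.2 lbmol/h.
Outlet (n = n₀ + ν ξ):
  C₃H₆: 299 − 1(236.2) = 62.79
  O₂: 1923 − 4.5(236.2) = 859.8
  N₂: 7233 (inert)
  CO₂: 0 + 3(236.2) = 708.6
  H₂O: 0 + 3(236.2) = 708.6
Dry total = 8864 lbmol/h; y_CO₂ (dry) = 708.6 / 8864 = 0.07994.

0.0799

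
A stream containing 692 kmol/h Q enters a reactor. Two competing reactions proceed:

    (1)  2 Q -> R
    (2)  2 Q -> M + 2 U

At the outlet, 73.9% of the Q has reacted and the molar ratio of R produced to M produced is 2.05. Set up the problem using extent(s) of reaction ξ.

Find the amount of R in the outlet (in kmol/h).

Conversion of Q: Q consumed = 0.739 × 692 = 511.4 kmol/h = 2ξ₁ + 2ξ₂.
Selectivity: 1ξ₁ / (1ξ₂) = 2.05 → ξ₁ = 2.05 ξ₂.
Substitute: (2·2.05 + 2) ξ₂ = 511.4 → ξ₂ = 83.83 kmol/h, ξ₁ = 171.9 kmol/h.
Outlet amounts (n = n₀ + Σ ν·ξ):
  Q: 692 − 2(171.9) − 2(83.83) = 180.6
  R: 0 + 1(171.9) = 171.9
  M: 0 + 1(83.83) = 83.83
  U: 0 + 2(83.83) = 167.7

172 kmol/h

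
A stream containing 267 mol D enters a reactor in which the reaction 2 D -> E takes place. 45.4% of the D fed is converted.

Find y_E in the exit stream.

D reacted = 0.454 × 267 = 121.2 mol; ν_D = −2, so ξ = 121.2/2 = 60.61 mol.
Outlet amounts (n = n₀ + ν ξ):
  D: 267 − 2(60.61) = 145.8
  E: 0 + 1(60.61) = 60.61
Total out = 206.4 mol; y_E = 60.61 / 206.4 = 0.2937.

0.294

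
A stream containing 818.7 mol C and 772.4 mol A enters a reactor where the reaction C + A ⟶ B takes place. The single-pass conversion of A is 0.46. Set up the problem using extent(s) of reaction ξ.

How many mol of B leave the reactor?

A reacted = 0.46 × 772.4 = 355.3 mol; ν_A = −1, so ξ = 355.3/1 = 355.3 mol.
Outlet amounts (n = n₀ + ν ξ):
  C: 818.7 − 1(355.3) = 463.4
  A: 772.4 − 1(355.3) = 417.1
  B: 0 + 1(355.3) = 355.3

355 mol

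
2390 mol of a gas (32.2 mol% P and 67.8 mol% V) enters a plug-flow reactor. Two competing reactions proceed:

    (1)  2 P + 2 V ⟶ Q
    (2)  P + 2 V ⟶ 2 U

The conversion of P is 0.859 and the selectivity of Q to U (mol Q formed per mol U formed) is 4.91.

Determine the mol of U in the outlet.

Conversion of P: P consumed = 0.859 × 769.6 = 661.1 mol = 2ξ₁ + 1ξ₂.
Selectivity: 1ξ₁ / (2ξ₂) = 4.91 → ξ₁ = 9.82 ξ₂.
Substitute: (2·9.82 + 1) ξ₂ = 661.1 → ξ₂ = 32.03 mol, ξ₁ = 314.5 mol.
Outlet amounts (n = n₀ + Σ ν·ξ):
  P: 769.6 − 2(314.5) − 1(32.03) = 108.5
  V: 1620 − 2(314.5) − 2(32.03) = 927.3
  Q: 0 + 1(314.5) = 314.5
  U: 0 + 2(32.03) = 64.06

64.1 mol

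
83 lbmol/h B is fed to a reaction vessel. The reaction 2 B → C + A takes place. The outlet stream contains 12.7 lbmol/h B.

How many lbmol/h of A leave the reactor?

For B: n = n₀ − 2ξ → 12.7 = 83 − 2ξ, giving ξ = 35.15 lbmol/h.
Outlet amounts (n = n₀ + ν ξ):
  B: 83 − 2(35.15) = 12.7
  C: 0 + 1(35.15) = 35.15
  A: 0 + 1(35.15) = 35.15

35.1 lbmol/h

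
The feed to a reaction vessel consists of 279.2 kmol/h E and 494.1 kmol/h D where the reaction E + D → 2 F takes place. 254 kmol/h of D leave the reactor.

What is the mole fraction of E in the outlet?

0.0506

For D: n = n₀ − 1ξ → 254 = 494.1 − 1ξ, giving ξ = 240.1 kmol/h.
Outlet amounts (n = n₀ + ν ξ):
  E: 279.2 − 1(240.1) = 39.1
  D: 494.1 − 1(240.1) = 254
  F: 0 + 2(240.1) = 480.2
Total out = 773.3 kmol/h; y_E = 39.1 / 773.3 = 0.05056.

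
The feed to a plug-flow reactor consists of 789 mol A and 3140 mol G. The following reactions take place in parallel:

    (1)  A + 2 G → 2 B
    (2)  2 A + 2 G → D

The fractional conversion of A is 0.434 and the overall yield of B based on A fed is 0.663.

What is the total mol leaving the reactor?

Yield of B: 2ξ₁ / 789 = 0.663 → ξ₁ = 261.6 mol.
Conversion of A: 1ξ₁ + 2ξ₂ = 0.434 × 789 = 342.4 → ξ₂ = 40.44 mol.
Outlet amounts (n = n₀ + Σ ν·ξ):
  A: 789 − 1(261.6) − 2(40.44) = 446.6
  G: 3140 − 2(261.6) − 2(40.44) = 2536
  B: 0 + 2(261.6) = 523.1
  D: 0 + 1(40.44) = 40.44
Total out = 446.6 + 2536 + 523.1 + 40.44 = 3546 mol.

3550 mol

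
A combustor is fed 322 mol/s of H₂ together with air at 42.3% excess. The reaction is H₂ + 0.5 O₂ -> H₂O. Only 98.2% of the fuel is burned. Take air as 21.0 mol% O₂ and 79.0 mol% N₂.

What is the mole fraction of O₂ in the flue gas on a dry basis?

0.0756

Stoichiometric O₂ = 0.5 × 322 = 161 mol/s; O₂ fed = 161 × 1.423 = 229.1 mol/s.
N₂ fed = 229.1 × 79/21 = 861.9 mol/s.
Fuel reacted = 0.982 × 322 → ξ = 316.2 mol/s.
Outlet (n = n₀ + ν ξ):
  H₂: 322 − 1(316.2) = 5.796
  O₂: 229.1 − 0.5(316.2) = 71
  N₂: 861.9 (inert)
  H₂O: 0 + 1(316.2) = 316.2
Dry total = 938.7 mol/s; y_O₂ (dry) = 71 / 938.7 = 0.07564.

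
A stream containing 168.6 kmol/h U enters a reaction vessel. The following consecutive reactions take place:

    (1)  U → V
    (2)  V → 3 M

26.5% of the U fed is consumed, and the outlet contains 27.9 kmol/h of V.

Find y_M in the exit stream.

0.249

Conversion of U: U consumed = 1ξ₁ = 0.265 × 168.6 → ξ₁ = 44.68 kmol/h.
V balance: n_V = 0 + 1ξ₁ − 1ξ₂ = 27.9 → ξ₂ = (1·44.68 − 27.9)/1 = 16.78 kmol/h.
Outlet amounts (n = n₀ + Σ ν·ξ):
  U: 168.6 − 1(44.68) = 123.9
  V: 0 + 1(44.68) − 1(16.78) = 27.9
  M: 0 + 3(16.78) = 50.34
Total out = 202.2 kmol/h; y_M = 50.34 / 202.2 = 0.249.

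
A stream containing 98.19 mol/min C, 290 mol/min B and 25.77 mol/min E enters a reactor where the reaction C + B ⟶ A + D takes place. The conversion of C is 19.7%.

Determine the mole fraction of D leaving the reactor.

C reacted = 0.197 × 98.19 = 19.34 mol/min; ν_C = −1, so ξ = 19.34/1 = 19.34 mol/min.
Outlet amounts (n = n₀ + ν ξ):
  C: 98.19 − 1(19.34) = 78.85
  B: 290 − 1(19.34) = 270.7
  A: 0 + 1(19.34) = 19.34
  D: 0 + 1(19.34) = 19.34
  E: 25.77 (inert)
Total out = 414 mol/min; y_D = 19.34 / 414 = 0.04673.

0.0467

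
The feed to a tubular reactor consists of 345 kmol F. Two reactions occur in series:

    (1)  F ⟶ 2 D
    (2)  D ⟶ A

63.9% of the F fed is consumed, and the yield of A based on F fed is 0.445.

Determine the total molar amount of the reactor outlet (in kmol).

Conversion of F: F consumed = 1ξ₁ = 0.639 × 345 → ξ₁ = 220.5 kmol.
Yield of A: 1ξ₂ / 345 = 0.445 → ξ₂ = 153.5 kmol.
Outlet amounts (n = n₀ + Σ ν·ξ):
  F: 345 − 1(220.5) = 124.5
  D: 0 + 2(220.5) − 1(153.5) = 287.4
  A: 0 + 1(153.5) = 153.5
Total out = 124.5 + 287.4 + 153.5 = 565.5 kmol.

565 kmol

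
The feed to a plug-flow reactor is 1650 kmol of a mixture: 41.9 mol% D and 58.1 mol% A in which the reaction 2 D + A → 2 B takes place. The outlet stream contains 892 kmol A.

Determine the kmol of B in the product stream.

For A: n = n₀ − 1ξ → 892 = 958.6 − 1ξ, giving ξ = 66.65 kmol.
Outlet amounts (n = n₀ + ν ξ):
  D: 691.4 − 2(66.65) = 558.1
  A: 958.6 − 1(66.65) = 892
  B: 0 + 2(66.65) = 133.3

133 kmol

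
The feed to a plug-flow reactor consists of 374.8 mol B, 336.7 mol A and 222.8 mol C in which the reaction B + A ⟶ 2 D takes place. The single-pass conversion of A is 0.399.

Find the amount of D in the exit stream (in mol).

A reacted = 0.399 × 336.7 = 134.3 mol; ν_A = −1, so ξ = 134.3/1 = 134.3 mol.
Outlet amounts (n = n₀ + ν ξ):
  B: 374.8 − 1(134.3) = 240.5
  A: 336.7 − 1(134.3) = 202.4
  D: 0 + 2(134.3) = 268.7
  C: 222.8 (inert)

269 mol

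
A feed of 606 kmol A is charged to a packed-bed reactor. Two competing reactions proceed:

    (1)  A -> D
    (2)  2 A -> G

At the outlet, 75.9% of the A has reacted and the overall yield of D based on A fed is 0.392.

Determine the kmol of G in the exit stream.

111 kmol

Yield of D: 1ξ₁ / 606 = 0.392 → ξ₁ = 237.6 kmol.
Conversion of A: 1ξ₁ + 2ξ₂ = 0.759 × 606 = 460 → ξ₂ = 111.2 kmol.
Outlet amounts (n = n₀ + Σ ν·ξ):
  A: 606 − 1(237.6) − 2(111.2) = 146
  D: 0 + 1(237.6) = 237.6
  G: 0 + 1(111.2) = 111.2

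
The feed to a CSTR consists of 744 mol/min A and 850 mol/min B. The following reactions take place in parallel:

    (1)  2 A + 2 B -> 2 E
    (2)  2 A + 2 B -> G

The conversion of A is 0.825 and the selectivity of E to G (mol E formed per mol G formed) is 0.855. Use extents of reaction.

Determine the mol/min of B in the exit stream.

Conversion of A: A consumed = 0.825 × 744 = 613.8 mol/min = 2ξ₁ + 2ξ₂.
Selectivity: 2ξ₁ / (1ξ₂) = 0.855 → ξ₁ = 0.4275 ξ₂.
Substitute: (2·0.4275 + 2) ξ₂ = 613.8 → ξ₂ = 215 mol/min, ξ₁ = 91.91 mol/min.
Outlet amounts (n = n₀ + Σ ν·ξ):
  A: 744 − 2(91.91) − 2(215) = 130.2
  B: 850 − 2(91.91) − 2(215) = 236.2
  E: 0 + 2(91.91) = 183.8
  G: 0 + 1(215) = 215

236 mol/min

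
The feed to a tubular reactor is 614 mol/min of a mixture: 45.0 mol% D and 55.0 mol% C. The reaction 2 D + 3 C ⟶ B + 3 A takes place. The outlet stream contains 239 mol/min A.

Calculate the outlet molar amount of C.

98.7 mol/min

For A: n = n₀ + 3ξ → 239 = 0 + 3ξ, giving ξ = 79.67 mol/min.
Outlet amounts (n = n₀ + ν ξ):
  D: 276.3 − 2(79.67) = 117
  C: 337.7 − 3(79.67) = 98.7
  B: 0 + 1(79.67) = 79.67
  A: 0 + 3(79.67) = 239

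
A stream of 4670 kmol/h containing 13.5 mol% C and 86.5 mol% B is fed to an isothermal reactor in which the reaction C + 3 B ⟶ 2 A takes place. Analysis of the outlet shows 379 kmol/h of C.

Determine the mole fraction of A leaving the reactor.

For C: n = n₀ − 1ξ → 379 = 630.5 − 1ξ, giving ξ = 251.5 kmol/h.
Outlet amounts (n = n₀ + ν ξ):
  C: 630.5 − 1(251.5) = 379
  B: 4040 − 3(251.5) = 3285
  A: 0 + 2(251.5) = 502.9
Total out = 4167 kmol/h; y_A = 502.9 / 4167 = 0.1207.

0.121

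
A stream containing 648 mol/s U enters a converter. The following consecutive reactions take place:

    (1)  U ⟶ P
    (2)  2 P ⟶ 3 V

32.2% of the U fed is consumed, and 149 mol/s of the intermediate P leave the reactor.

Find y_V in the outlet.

0.132

Conversion of U: U consumed = 1ξ₁ = 0.322 × 648 → ξ₁ = 208.7 mol/s.
P balance: n_P = 0 + 1ξ₁ − 2ξ₂ = 149 → ξ₂ = (1·208.7 − 149)/2 = 29.83 mol/s.
Outlet amounts (n = n₀ + Σ ν·ξ):
  U: 648 − 1(208.7) = 439.3
  P: 0 + 1(208.7) − 2(29.83) = 149
  V: 0 + 3(29.83) = 89.48
Total out = 677.8 mol/s; y_V = 89.48 / 677.8 = 0.132.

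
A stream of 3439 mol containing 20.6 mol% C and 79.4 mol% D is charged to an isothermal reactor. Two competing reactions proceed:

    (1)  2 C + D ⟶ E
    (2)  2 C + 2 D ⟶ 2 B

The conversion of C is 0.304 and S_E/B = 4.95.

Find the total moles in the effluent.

3220 mol

Conversion of C: C consumed = 0.304 × 708.4 = 215.4 mol = 2ξ₁ + 2ξ₂.
Selectivity: 1ξ₁ / (2ξ₂) = 4.95 → ξ₁ = 9.9 ξ₂.
Substitute: (2·9.9 + 2) ξ₂ = 215.4 → ξ₂ = 9.879 mol, ξ₁ = 97.8 mol.
Outlet amounts (n = n₀ + Σ ν·ξ):
  C: 708.4 − 2(97.8) − 2(9.879) = 493.1
  D: 2731 − 1(97.8) − 2(9.879) = 2613
  E: 0 + 1(97.8) = 97.8
  B: 0 + 2(9.879) = 19.76
Total out = 493.1 + 2613 + 97.8 + 19.76 = 3224 mol.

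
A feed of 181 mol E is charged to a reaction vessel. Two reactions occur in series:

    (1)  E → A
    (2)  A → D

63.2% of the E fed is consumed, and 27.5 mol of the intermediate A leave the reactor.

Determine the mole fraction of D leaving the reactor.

0.48

Conversion of E: E consumed = 1ξ₁ = 0.632 × 181 → ξ₁ = 114.4 mol.
A balance: n_A = 0 + 1ξ₁ − 1ξ₂ = 27.5 → ξ₂ = (1·114.4 − 27.5)/1 = 86.89 mol.
Outlet amounts (n = n₀ + Σ ν·ξ):
  E: 181 − 1(114.4) = 66.61
  A: 0 + 1(114.4) − 1(86.89) = 27.5
  D: 0 + 1(86.89) = 86.89
Total out = 181 mol; y_D = 86.89 / 181 = 0.4801.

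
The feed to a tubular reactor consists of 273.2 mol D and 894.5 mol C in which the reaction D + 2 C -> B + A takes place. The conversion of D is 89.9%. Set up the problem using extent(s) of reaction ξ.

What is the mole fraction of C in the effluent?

D reacted = 0.899 × 273.2 = 245.6 mol; ν_D = −1, so ξ = 245.6/1 = 245.6 mol.
Outlet amounts (n = n₀ + ν ξ):
  D: 273.2 − 1(245.6) = 27.59
  C: 894.5 − 2(245.6) = 403.3
  B: 0 + 1(245.6) = 245.6
  A: 0 + 1(245.6) = 245.6
Total out = 922.1 mol; y_C = 403.3 / 922.1 = 0.4374.

0.437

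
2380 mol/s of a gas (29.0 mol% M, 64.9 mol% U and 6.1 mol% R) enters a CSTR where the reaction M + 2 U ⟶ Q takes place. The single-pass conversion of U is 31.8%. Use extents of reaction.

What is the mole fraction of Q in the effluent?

U reacted = 0.318 × 1545 = 491.2 mol/s; ν_U = −2, so ξ = 491.2/2 = 245.6 mol/s.
Outlet amounts (n = n₀ + ν ξ):
  M: 690.2 − 1(245.6) = 444.6
  U: 1545 − 2(245.6) = 1053
  Q: 0 + 1(245.6) = 245.6
  R: 145.2 (inert)
Total out = 1889 mol/s; y_Q = 245.6 / 1889 = 0.13.

0.13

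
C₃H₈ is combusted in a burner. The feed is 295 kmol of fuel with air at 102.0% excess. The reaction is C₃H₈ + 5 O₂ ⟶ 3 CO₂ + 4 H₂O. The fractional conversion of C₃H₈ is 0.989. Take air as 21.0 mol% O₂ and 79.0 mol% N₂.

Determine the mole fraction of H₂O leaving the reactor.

Stoichiometric O₂ = 5 × 295 = 1475 kmol; O₂ fed = 1475 × 2.020 = 2980 kmol.
N₂ fed = 2980 × 79/21 = 11210 kmol.
Fuel reacted = 0.989 × 295 → ξ = 291.8 kmol.
Outlet (n = n₀ + ν ξ):
  C₃H₈: 295 − 1(291.8) = 3.245
  O₂: 2980 − 5(291.8) = 1521
  N₂: 11210 (inert)
  CO₂: 0 + 3(291.8) = 875.3
  H₂O: 0 + 4(291.8) = 1167
Total out = 14770 kmol; y_H₂O = 1167 / 14770 = 0.07899.

0.079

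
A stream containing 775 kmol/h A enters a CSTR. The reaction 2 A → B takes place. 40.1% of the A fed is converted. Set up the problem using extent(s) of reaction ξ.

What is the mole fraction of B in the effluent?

A reacted = 0.401 × 775 = 310.8 kmol/h; ν_A = −2, so ξ = 310.8/2 = 155.4 kmol/h.
Outlet amounts (n = n₀ + ν ξ):
  A: 775 − 2(155.4) = 464.2
  B: 0 + 1(155.4) = 155.4
Total out = 619.6 kmol/h; y_B = 155.4 / 619.6 = 0.2508.

0.251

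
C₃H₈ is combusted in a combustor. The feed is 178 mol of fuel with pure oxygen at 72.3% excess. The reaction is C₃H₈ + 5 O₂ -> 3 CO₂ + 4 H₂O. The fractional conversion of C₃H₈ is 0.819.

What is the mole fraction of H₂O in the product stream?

Stoichiometric O₂ = 5 × 178 = 890 mol; O₂ fed = 890 × 1.723 = 1533 mol.
Fuel reacted = 0.819 × 178 → ξ = 145.8 mol.
Outlet (n = n₀ + ν ξ):
  C₃H₈: 178 − 1(145.8) = 32.22
  O₂: 1533 − 5(145.8) = 804.6
  CO₂: 0 + 3(145.8) = 437.3
  H₂O: 0 + 4(145.8) = 583.1
Total out = 1857 mol; y_H₂O = 583.1 / 1857 = 0.314.

0.314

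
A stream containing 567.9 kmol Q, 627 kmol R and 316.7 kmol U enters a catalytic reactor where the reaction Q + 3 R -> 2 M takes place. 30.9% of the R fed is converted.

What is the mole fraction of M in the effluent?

R reacted = 0.309 × 627 = 193.7 kmol; ν_R = −3, so ξ = 193.7/3 = 64.58 kmol.
Outlet amounts (n = n₀ + ν ξ):
  Q: 567.9 − 1(64.58) = 503.3
  R: 627 − 3(64.58) = 433.3
  M: 0 + 2(64.58) = 129.2
  U: 316.7 (inert)
Total out = 1382 kmol; y_M = 129.2 / 1382 = 0.09343.

0.0934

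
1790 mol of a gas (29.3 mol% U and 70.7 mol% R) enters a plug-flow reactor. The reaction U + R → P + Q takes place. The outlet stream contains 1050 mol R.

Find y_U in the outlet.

0.173

For R: n = n₀ − 1ξ → 1050 = 1266 − 1ξ, giving ξ = 215.5 mol.
Outlet amounts (n = n₀ + ν ξ):
  U: 524.5 − 1(215.5) = 308.9
  R: 1266 − 1(215.5) = 1050
  P: 0 + 1(215.5) = 215.5
  Q: 0 + 1(215.5) = 215.5
Total out = 1790 mol; y_U = 308.9 / 1790 = 0.1726.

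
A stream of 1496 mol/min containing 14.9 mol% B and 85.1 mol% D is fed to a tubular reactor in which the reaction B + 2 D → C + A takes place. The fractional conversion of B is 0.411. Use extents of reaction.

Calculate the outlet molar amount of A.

91.6 mol/min

B reacted = 0.411 × 222.9 = 91.61 mol/min; ν_B = −1, so ξ = 91.61/1 = 91.61 mol/min.
Outlet amounts (n = n₀ + ν ξ):
  B: 222.9 − 1(91.61) = 131.3
  D: 1273 − 2(91.61) = 1090
  C: 0 + 1(91.61) = 91.61
  A: 0 + 1(91.61) = 91.61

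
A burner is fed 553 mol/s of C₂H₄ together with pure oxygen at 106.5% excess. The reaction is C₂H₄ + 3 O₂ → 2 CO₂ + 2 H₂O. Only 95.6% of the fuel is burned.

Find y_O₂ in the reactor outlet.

0.462

Stoichiometric O₂ = 3 × 553 = 1659 mol/s; O₂ fed = 1659 × 2.065 = 3426 mol/s.
Fuel reacted = 0.956 × 553 → ξ = 528.7 mol/s.
Outlet (n = n₀ + ν ξ):
  C₂H₄: 553 − 1(528.7) = 24.33
  O₂: 3426 − 3(528.7) = 1840
  CO₂: 0 + 2(528.7) = 1057
  H₂O: 0 + 2(528.7) = 1057
Total out = 3979 mol/s; y_O₂ = 1840 / 3979 = 0.4624.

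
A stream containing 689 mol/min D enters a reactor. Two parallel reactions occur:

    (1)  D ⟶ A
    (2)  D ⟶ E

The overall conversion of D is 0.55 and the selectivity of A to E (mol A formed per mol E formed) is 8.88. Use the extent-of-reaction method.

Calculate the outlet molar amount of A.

Conversion of D: D consumed = 0.55 × 689 = 379 mol/min = 1ξ₁ + 1ξ₂.
Selectivity: 1ξ₁ / (1ξ₂) = 8.88 → ξ₁ = 8.88 ξ₂.
Substitute: (1·8.88 + 1) ξ₂ = 379 → ξ₂ = 38.36 mol/min, ξ₁ = 340.6 mol/min.
Outlet amounts (n = n₀ + Σ ν·ξ):
  D: 689 − 1(340.6) − 1(38.36) = 310
  A: 0 + 1(340.6) = 340.6
  E: 0 + 1(38.36) = 38.36

341 mol/min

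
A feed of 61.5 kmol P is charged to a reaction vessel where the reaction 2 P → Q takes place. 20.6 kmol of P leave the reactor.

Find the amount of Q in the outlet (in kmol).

For P: n = n₀ − 2ξ → 20.6 = 61.5 − 2ξ, giving ξ = 20.45 kmol.
Outlet amounts (n = n₀ + ν ξ):
  P: 61.5 − 2(20.45) = 20.6
  Q: 0 + 1(20.45) = 20.45

20.4 kmol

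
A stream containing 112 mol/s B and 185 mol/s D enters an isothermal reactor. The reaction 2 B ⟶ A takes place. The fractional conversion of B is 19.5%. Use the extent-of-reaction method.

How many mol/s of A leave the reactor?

B reacted = 0.195 × 112 = 21.84 mol/s; ν_B = −2, so ξ = 21.84/2 = 10.92 mol/s.
Outlet amounts (n = n₀ + ν ξ):
  B: 112 − 2(10.92) = 90.16
  A: 0 + 1(10.92) = 10.92
  D: 185 (inert)

10.9 mol/s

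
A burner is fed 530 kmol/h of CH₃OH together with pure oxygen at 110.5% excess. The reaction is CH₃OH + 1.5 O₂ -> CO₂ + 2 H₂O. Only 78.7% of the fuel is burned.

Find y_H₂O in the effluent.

0.346

Stoichiometric O₂ = 1.5 × 530 = 795 kmol/h; O₂ fed = 795 × 2.105 = 1673 kmol/h.
Fuel reacted = 0.787 × 530 → ξ = 417.1 kmol/h.
Outlet (n = n₀ + ν ξ):
  CH₃OH: 530 − 1(417.1) = 112.9
  O₂: 1673 − 1.5(417.1) = 1048
  CO₂: 0 + 1(417.1) = 417.1
  H₂O: 0 + 2(417.1) = 834.2
Total out = 2412 kmol/h; y_H₂O = 834.2 / 2412 = 0.3459.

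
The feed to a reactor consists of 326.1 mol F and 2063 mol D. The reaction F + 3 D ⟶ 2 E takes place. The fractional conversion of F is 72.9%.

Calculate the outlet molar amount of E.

475 mol

F reacted = 0.729 × 326.1 = 237.7 mol; ν_F = −1, so ξ = 237.7/1 = 237.7 mol.
Outlet amounts (n = n₀ + ν ξ):
  F: 326.1 − 1(237.7) = 88.37
  D: 2063 − 3(237.7) = 1350
  E: 0 + 2(237.7) = 475.5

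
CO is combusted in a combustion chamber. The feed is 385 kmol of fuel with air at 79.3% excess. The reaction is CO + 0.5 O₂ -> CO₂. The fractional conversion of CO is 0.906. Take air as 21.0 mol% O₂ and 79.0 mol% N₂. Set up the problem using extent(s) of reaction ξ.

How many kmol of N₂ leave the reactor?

Stoichiometric O₂ = 0.5 × 385 = 192.5 kmol; O₂ fed = 192.5 × 1.793 = 345.2 kmol.
N₂ fed = 345.2 × 79/21 = 1298 kmol.
Fuel reacted = 0.906 × 385 → ξ = 348.8 kmol.
Outlet (n = n₀ + ν ξ):
  CO: 385 − 1(348.8) = 36.19
  O₂: 345.2 − 0.5(348.8) = 170.7
  N₂: 1298 (inert)
  CO₂: 0 + 1(348.8) = 348.8

1300 kmol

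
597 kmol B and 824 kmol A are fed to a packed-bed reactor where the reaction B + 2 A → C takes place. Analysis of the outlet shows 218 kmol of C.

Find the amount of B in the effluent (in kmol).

379 kmol

For C: n = n₀ + 1ξ → 218 = 0 + 1ξ, giving ξ = 218 kmol.
Outlet amounts (n = n₀ + ν ξ):
  B: 597 − 1(218) = 379
  A: 824 − 2(218) = 388
  C: 0 + 1(218) = 218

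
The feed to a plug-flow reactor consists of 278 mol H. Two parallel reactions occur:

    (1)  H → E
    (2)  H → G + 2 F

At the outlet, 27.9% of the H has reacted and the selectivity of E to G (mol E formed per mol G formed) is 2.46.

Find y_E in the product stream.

Conversion of H: H consumed = 0.279 × 278 = 77.56 mol = 1ξ₁ + 1ξ₂.
Selectivity: 1ξ₁ / (1ξ₂) = 2.46 → ξ₁ = 2.46 ξ₂.
Substitute: (1·2.46 + 1) ξ₂ = 77.56 → ξ₂ = 22.42 mol, ξ₁ = 55.15 mol.
Outlet amounts (n = n₀ + Σ ν·ξ):
  H: 278 − 1(55.15) − 1(22.42) = 200.4
  E: 0 + 1(55.15) = 55.15
  G: 0 + 1(22.42) = 22.42
  F: 0 + 2(22.42) = 44.83
Total out = 322.8 mol; y_E = 55.15 / 322.8 = 0.1708.

0.171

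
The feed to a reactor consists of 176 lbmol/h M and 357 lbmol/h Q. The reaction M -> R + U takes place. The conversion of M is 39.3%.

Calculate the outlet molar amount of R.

69.2 lbmol/h

M reacted = 0.393 × 176 = 69.17 lbmol/h; ν_M = −1, so ξ = 69.17/1 = 69.17 lbmol/h.
Outlet amounts (n = n₀ + ν ξ):
  M: 176 − 1(69.17) = 106.8
  R: 0 + 1(69.17) = 69.17
  U: 0 + 1(69.17) = 69.17
  Q: 357 (inert)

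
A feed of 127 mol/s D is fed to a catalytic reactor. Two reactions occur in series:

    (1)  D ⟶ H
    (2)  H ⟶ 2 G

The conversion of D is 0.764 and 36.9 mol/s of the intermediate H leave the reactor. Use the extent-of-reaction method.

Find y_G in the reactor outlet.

Conversion of D: D consumed = 1ξ₁ = 0.764 × 127 → ξ₁ = 97.03 mol/s.
H balance: n_H = 0 + 1ξ₁ − 1ξ₂ = 36.9 → ξ₂ = (1·97.03 − 36.9)/1 = 60.13 mol/s.
Outlet amounts (n = n₀ + Σ ν·ξ):
  D: 127 − 1(97.03) = 29.97
  H: 0 + 1(97.03) − 1(60.13) = 36.9
  G: 0 + 2(60.13) = 120.3
Total out = 187.1 mol/s; y_G = 120.3 / 187.1 = 0.6426.

0.643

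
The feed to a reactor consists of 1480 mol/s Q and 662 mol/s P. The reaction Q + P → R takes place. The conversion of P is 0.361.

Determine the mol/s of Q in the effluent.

P reacted = 0.361 × 662 = 239 mol/s; ν_P = −1, so ξ = 239/1 = 239 mol/s.
Outlet amounts (n = n₀ + ν ξ):
  Q: 1480 − 1(239) = 1241
  P: 662 − 1(239) = 423
  R: 0 + 1(239) = 239

1240 mol/s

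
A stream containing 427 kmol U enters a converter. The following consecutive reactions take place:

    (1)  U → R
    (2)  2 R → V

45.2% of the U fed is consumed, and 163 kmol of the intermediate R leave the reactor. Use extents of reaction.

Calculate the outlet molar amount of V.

Conversion of U: U consumed = 1ξ₁ = 0.452 × 427 → ξ₁ = 193 kmol.
R balance: n_R = 0 + 1ξ₁ − 2ξ₂ = 163 → ξ₂ = (1·193 − 163)/2 = 15 kmol.
Outlet amounts (n = n₀ + Σ ν·ξ):
  U: 427 − 1(193) = 234
  R: 0 + 1(193) − 2(15) = 163
  V: 0 + 1(15) = 15

15 kmol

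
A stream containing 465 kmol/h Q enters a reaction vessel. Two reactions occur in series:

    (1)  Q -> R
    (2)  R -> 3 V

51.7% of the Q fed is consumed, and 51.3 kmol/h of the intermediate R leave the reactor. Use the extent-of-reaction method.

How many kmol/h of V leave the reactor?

Conversion of Q: Q consumed = 1ξ₁ = 0.517 × 465 → ξ₁ = 240.4 kmol/h.
R balance: n_R = 0 + 1ξ₁ − 1ξ₂ = 51.3 → ξ₂ = (1·240.4 − 51.3)/1 = 189.1 kmol/h.
Outlet amounts (n = n₀ + Σ ν·ξ):
  Q: 465 − 1(240.4) = 224.6
  R: 0 + 1(240.4) − 1(189.1) = 51.3
  V: 0 + 3(189.1) = 567.3

567 kmol/h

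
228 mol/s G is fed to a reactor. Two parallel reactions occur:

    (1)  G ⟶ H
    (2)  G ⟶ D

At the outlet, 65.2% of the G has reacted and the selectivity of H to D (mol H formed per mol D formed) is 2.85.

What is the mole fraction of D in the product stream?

Conversion of G: G consumed = 0.652 × 228 = 148.7 mol/s = 1ξ₁ + 1ξ₂.
Selectivity: 1ξ₁ / (1ξ₂) = 2.85 → ξ₁ = 2.85 ξ₂.
Substitute: (1·2.85 + 1) ξ₂ = 148.7 → ξ₂ = 38.61 mol/s, ξ₁ = 110 mol/s.
Outlet amounts (n = n₀ + Σ ν·ξ):
  G: 228 − 1(110) − 1(38.61) = 79.34
  H: 0 + 1(110) = 110
  D: 0 + 1(38.61) = 38.61
Total out = 228 mol/s; y_D = 38.61 / 228 = 0.1694.

0.169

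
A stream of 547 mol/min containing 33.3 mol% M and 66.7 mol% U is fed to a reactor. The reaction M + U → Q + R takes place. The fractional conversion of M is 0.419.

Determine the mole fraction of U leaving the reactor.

0.527

M reacted = 0.419 × 182.2 = 76.32 mol/min; ν_M = −1, so ξ = 76.32/1 = 76.32 mol/min.
Outlet amounts (n = n₀ + ν ξ):
  M: 182.2 − 1(76.32) = 105.8
  U: 364.8 − 1(76.32) = 288.5
  Q: 0 + 1(76.32) = 76.32
  R: 0 + 1(76.32) = 76.32
Total out = 547 mol/min; y_U = 288.5 / 547 = 0.5275.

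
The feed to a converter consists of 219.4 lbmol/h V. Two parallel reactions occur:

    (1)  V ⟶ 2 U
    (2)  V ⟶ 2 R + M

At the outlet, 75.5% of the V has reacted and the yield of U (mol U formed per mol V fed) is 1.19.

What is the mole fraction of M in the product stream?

0.0836

Yield of U: 2ξ₁ / 219.4 = 1.19 → ξ₁ = 130.5 lbmol/h.
Conversion of V: 1ξ₁ + 1ξ₂ = 0.755 × 219.4 = 165.6 → ξ₂ = 35.1 lbmol/h.
Outlet amounts (n = n₀ + Σ ν·ξ):
  V: 219.4 − 1(130.5) − 1(35.1) = 53.75
  U: 0 + 2(130.5) = 261.1
  R: 0 + 2(35.1) = 70.21
  M: 0 + 1(35.1) = 35.1
Total out = 420.2 lbmol/h; y_M = 35.1 / 420.2 = 0.08355.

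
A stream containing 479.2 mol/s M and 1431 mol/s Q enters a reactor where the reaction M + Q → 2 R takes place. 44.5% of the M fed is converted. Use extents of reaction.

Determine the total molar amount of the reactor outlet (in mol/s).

M reacted = 0.445 × 479.2 = 213.2 mol/s; ν_M = −1, so ξ = 213.2/1 = 213.2 mol/s.
Outlet amounts (n = n₀ + ν ξ):
  M: 479.2 − 1(213.2) = 266
  Q: 1431 − 1(213.2) = 1218
  R: 0 + 2(213.2) = 426.5
Total out = 266 + 1218 + 426.5 = 1910 mol/s.

1910 mol/s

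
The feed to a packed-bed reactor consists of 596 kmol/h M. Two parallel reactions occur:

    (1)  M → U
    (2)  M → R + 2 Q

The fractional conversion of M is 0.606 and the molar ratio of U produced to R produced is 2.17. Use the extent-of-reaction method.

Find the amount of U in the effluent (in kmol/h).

Conversion of M: M consumed = 0.606 × 596 = 361.2 kmol/h = 1ξ₁ + 1ξ₂.
Selectivity: 1ξ₁ / (1ξ₂) = 2.17 → ξ₁ = 2.17 ξ₂.
Substitute: (1·2.17 + 1) ξ₂ = 361.2 → ξ₂ = 113.9 kmol/h, ξ₁ = 247.2 kmol/h.
Outlet amounts (n = n₀ + Σ ν·ξ):
  M: 596 − 1(247.2) − 1(113.9) = 234.8
  U: 0 + 1(247.2) = 247.2
  R: 0 + 1(113.9) = 113.9
  Q: 0 + 2(113.9) = 227.9

247 kmol/h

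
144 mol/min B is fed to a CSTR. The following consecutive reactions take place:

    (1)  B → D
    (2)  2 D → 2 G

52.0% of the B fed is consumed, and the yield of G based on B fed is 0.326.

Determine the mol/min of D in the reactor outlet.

27.9 mol/min

Conversion of B: B consumed = 1ξ₁ = 0.52 × 144 → ξ₁ = 74.88 mol/min.
Yield of G: 2ξ₂ / 144 = 0.326 → ξ₂ = 23.47 mol/min.
Outlet amounts (n = n₀ + Σ ν·ξ):
  B: 144 − 1(74.88) = 69.12
  D: 0 + 1(74.88) − 2(23.47) = 27.94
  G: 0 + 2(23.47) = 46.94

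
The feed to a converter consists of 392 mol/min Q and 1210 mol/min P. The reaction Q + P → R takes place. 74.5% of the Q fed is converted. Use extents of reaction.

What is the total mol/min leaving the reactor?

Q reacted = 0.745 × 392 = 292 mol/min; ν_Q = −1, so ξ = 292/1 = 292 mol/min.
Outlet amounts (n = n₀ + ν ξ):
  Q: 392 − 1(292) = 99.96
  P: 1210 − 1(292) = 918
  R: 0 + 1(292) = 292
Total out = 99.96 + 918 + 292 = 1310 mol/min.

1310 mol/min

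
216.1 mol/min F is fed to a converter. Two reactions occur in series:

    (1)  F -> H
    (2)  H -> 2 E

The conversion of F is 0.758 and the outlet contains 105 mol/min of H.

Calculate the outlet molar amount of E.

Conversion of F: F consumed = 1ξ₁ = 0.758 × 216.1 → ξ₁ = 163.8 mol/min.
H balance: n_H = 0 + 1ξ₁ − 1ξ₂ = 105 → ξ₂ = (1·163.8 − 105)/1 = 58.8 mol/min.
Outlet amounts (n = n₀ + Σ ν·ξ):
  F: 216.1 − 1(163.8) = 52.3
  H: 0 + 1(163.8) − 1(58.8) = 105
  E: 0 + 2(58.8) = 117.6

118 mol/min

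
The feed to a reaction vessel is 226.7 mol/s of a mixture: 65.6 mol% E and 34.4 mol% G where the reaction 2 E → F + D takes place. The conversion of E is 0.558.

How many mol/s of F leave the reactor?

E reacted = 0.558 × 148.7 = 82.98 mol/s; ν_E = −2, so ξ = 82.98/2 = 41.49 mol/s.
Outlet amounts (n = n₀ + ν ξ):
  E: 148.7 − 2(41.49) = 65.73
  F: 0 + 1(41.49) = 41.49
  D: 0 + 1(41.49) = 41.49
  G: 77.98 (inert)

41.5 mol/s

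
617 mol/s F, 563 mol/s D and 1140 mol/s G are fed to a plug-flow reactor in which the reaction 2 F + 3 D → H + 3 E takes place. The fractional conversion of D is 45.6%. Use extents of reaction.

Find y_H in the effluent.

0.0383

D reacted = 0.456 × 563 = 256.7 mol/s; ν_D = −3, so ξ = 256.7/3 = 85.58 mol/s.
Outlet amounts (n = n₀ + ν ξ):
  F: 617 − 2(85.58) = 445.8
  D: 563 − 3(85.58) = 306.3
  H: 0 + 1(85.58) = 85.58
  E: 0 + 3(85.58) = 256.7
  G: 1140 (inert)
Total out = 2234 mol/s; y_H = 85.58 / 2234 = 0.0383.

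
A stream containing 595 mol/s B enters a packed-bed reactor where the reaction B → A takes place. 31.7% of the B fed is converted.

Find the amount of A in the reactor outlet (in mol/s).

B reacted = 0.317 × 595 = 188.6 mol/s; ν_B = −1, so ξ = 188.6/1 = 188.6 mol/s.
Outlet amounts (n = n₀ + ν ξ):
  B: 595 − 1(188.6) = 406.4
  A: 0 + 1(188.6) = 188.6

189 mol/s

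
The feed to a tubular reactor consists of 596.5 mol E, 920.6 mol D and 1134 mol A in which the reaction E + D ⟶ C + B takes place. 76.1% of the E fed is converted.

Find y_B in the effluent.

E reacted = 0.761 × 596.5 = 453.9 mol; ν_E = −1, so ξ = 453.9/1 = 453.9 mol.
Outlet amounts (n = n₀ + ν ξ):
  E: 596.5 − 1(453.9) = 142.6
  D: 920.6 − 1(453.9) = 466.7
  C: 0 + 1(453.9) = 453.9
  B: 0 + 1(453.9) = 453.9
  A: 1134 (inert)
Total out = 2651 mol; y_B = 453.9 / 2651 = 0.1712.

0.171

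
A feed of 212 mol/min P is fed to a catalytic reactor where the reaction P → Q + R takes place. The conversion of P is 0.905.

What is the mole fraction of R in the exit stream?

P reacted = 0.905 × 212 = 191.9 mol/min; ν_P = −1, so ξ = 191.9/1 = 191.9 mol/min.
Outlet amounts (n = n₀ + ν ξ):
  P: 212 − 1(191.9) = 20.14
  Q: 0 + 1(191.9) = 191.9
  R: 0 + 1(191.9) = 191.9
Total out = 403.9 mol/min; y_R = 191.9 / 403.9 = 0.4751.

0.475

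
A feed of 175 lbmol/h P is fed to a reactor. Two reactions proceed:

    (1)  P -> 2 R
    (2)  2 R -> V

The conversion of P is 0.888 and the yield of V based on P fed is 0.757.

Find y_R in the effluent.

Conversion of P: P consumed = 1ξ₁ = 0.888 × 175 → ξ₁ = 155.4 lbmol/h.
Yield of V: 1ξ₂ / 175 = 0.757 → ξ₂ = 132.5 lbmol/h.
Outlet amounts (n = n₀ + Σ ν·ξ):
  P: 175 − 1(155.4) = 19.6
  R: 0 + 2(155.4) − 2(132.5) = 45.85
  V: 0 + 1(132.5) = 132.5
Total out = 197.9 lbmol/h; y_R = 45.85 / 197.9 = 0.2317.

0.232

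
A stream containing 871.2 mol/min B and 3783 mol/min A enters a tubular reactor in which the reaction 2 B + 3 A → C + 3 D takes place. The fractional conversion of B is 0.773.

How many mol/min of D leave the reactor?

1010 mol/min

B reacted = 0.773 × 871.2 = 673.4 mol/min; ν_B = −2, so ξ = 673.4/2 = 336.7 mol/min.
Outlet amounts (n = n₀ + ν ξ):
  B: 871.2 − 2(336.7) = 197.8
  A: 3783 − 3(336.7) = 2773
  C: 0 + 1(336.7) = 336.7
  D: 0 + 3(336.7) = 1010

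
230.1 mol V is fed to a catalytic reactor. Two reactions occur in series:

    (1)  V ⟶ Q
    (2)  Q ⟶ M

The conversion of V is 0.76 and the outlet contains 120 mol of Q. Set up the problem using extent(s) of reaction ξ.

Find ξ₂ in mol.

ξ₂ = 54.9 mol

Conversion of V: V consumed = 1ξ₁ = 0.76 × 230.1 → ξ₁ = 174.9 mol.
Q balance: n_Q = 0 + 1ξ₁ − 1ξ₂ = 120 → ξ₂ = (1·174.9 − 120)/1 = 54.88 mol.
Outlet amounts (n = n₀ + Σ ν·ξ):
  V: 230.1 − 1(174.9) = 55.22
  Q: 0 + 1(174.9) − 1(54.88) = 120
  M: 0 + 1(54.88) = 54.88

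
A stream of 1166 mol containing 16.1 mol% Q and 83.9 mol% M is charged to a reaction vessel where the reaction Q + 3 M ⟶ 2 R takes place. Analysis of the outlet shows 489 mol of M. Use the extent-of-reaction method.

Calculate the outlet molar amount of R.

326 mol

For M: n = n₀ − 3ξ → 489 = 978.3 − 3ξ, giving ξ = 163.1 mol.
Outlet amounts (n = n₀ + ν ξ):
  Q: 187.7 − 1(163.1) = 24.63
  M: 978.3 − 3(163.1) = 489
  R: 0 + 2(163.1) = 326.2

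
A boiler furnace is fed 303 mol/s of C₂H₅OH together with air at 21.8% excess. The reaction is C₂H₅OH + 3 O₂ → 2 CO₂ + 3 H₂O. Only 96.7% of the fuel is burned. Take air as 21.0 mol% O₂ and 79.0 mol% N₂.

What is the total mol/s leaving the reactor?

Stoichiometric O₂ = 3 × 303 = 909 mol/s; O₂ fed = 909 × 1.218 = 1107 mol/s.
N₂ fed = 1107 × 79/21 = 4165 mol/s.
Fuel reacted = 0.967 × 303 → ξ = 293 mol/s.
Outlet (n = n₀ + ν ξ):
  C₂H₅OH: 303 − 1(293) = 9.999
  O₂: 1107 − 3(293) = 228.2
  N₂: 4165 (inert)
  CO₂: 0 + 2(293) = 586
  H₂O: 0 + 3(293) = 879
Total out = 9.999 + 228.2 + 4165 + 586 + 879 = 5868 mol/s.

5870 mol/s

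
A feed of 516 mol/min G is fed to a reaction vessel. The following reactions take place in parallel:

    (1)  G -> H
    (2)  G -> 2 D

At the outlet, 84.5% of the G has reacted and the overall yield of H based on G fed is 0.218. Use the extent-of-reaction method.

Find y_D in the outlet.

0.771

Yield of H: 1ξ₁ / 516 = 0.218 → ξ₁ = 112.5 mol/min.
Conversion of G: 1ξ₁ + 1ξ₂ = 0.845 × 516 = 436 → ξ₂ = 323.5 mol/min.
Outlet amounts (n = n₀ + Σ ν·ξ):
  G: 516 − 1(112.5) − 1(323.5) = 79.98
  H: 0 + 1(112.5) = 112.5
  D: 0 + 2(323.5) = 647.1
Total out = 839.5 mol/min; y_D = 647.1 / 839.5 = 0.7707.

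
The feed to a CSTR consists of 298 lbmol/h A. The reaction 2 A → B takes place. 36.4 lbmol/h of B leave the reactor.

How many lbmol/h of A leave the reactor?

For B: n = n₀ + 1ξ → 36.4 = 0 + 1ξ, giving ξ = 36.4 lbmol/h.
Outlet amounts (n = n₀ + ν ξ):
  A: 298 − 2(36.4) = 225.2
  B: 0 + 1(36.4) = 36.4

225 lbmol/h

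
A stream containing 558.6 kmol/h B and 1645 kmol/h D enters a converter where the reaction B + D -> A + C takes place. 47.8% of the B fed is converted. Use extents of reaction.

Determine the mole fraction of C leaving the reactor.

0.121

B reacted = 0.478 × 558.6 = 267 kmol/h; ν_B = −1, so ξ = 267/1 = 267 kmol/h.
Outlet amounts (n = n₀ + ν ξ):
  B: 558.6 − 1(267) = 291.6
  D: 1645 − 1(267) = 1378
  A: 0 + 1(267) = 267
  C: 0 + 1(267) = 267
Total out = 2204 kmol/h; y_C = 267 / 2204 = 0.1212.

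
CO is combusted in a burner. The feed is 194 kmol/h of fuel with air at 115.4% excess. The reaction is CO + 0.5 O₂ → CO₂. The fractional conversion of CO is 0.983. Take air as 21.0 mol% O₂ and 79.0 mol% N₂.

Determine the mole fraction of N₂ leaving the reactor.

0.719

Stoichiometric O₂ = 0.5 × 194 = 97 kmol/h; O₂ fed = 97 × 2.154 = 208.9 kmol/h.
N₂ fed = 208.9 × 79/21 = 786 kmol/h.
Fuel reacted = 0.983 × 194 → ξ = 190.7 kmol/h.
Outlet (n = n₀ + ν ξ):
  CO: 194 − 1(190.7) = 3.298
  O₂: 208.9 − 0.5(190.7) = 113.6
  N₂: 786 (inert)
  CO₂: 0 + 1(190.7) = 190.7
Total out = 1094 kmol/h; y_N₂ = 786 / 1094 = 0.7187.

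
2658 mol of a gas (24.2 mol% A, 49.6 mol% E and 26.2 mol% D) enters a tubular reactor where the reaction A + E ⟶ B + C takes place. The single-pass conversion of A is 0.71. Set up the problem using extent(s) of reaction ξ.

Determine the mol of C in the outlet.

457 mol

A reacted = 0.71 × 643.2 = 456.7 mol; ν_A = −1, so ξ = 456.7/1 = 456.7 mol.
Outlet amounts (n = n₀ + ν ξ):
  A: 643.2 − 1(456.7) = 186.5
  E: 1318 − 1(456.7) = 861.7
  B: 0 + 1(456.7) = 456.7
  C: 0 + 1(456.7) = 456.7
  D: 696.4 (inert)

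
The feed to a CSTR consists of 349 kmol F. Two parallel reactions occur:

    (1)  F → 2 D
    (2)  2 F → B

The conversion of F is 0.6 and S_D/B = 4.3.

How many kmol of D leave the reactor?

Conversion of F: F consumed = 0.6 × 349 = 209.4 kmol = 1ξ₁ + 2ξ₂.
Selectivity: 2ξ₁ / (1ξ₂) = 4.3 → ξ₁ = 2.15 ξ₂.
Substitute: (1·2.15 + 2) ξ₂ = 209.4 → ξ₂ = 50.46 kmol, ξ₁ = 108.5 kmol.
Outlet amounts (n = n₀ + Σ ν·ξ):
  F: 349 − 1(108.5) − 2(50.46) = 139.6
  D: 0 + 2(108.5) = 217
  B: 0 + 1(50.46) = 50.46

217 kmol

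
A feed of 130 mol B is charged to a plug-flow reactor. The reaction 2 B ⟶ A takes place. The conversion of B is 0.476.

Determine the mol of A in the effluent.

30.9 mol

B reacted = 0.476 × 130 = 61.88 mol; ν_B = −2, so ξ = 61.88/2 = 30.94 mol.
Outlet amounts (n = n₀ + ν ξ):
  B: 130 − 2(30.94) = 68.12
  A: 0 + 1(30.94) = 30.94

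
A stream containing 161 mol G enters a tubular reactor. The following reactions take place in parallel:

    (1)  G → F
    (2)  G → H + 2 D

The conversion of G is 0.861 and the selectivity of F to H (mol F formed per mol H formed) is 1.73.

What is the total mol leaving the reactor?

263 mol

Conversion of G: G consumed = 0.861 × 161 = 138.6 mol = 1ξ₁ + 1ξ₂.
Selectivity: 1ξ₁ / (1ξ₂) = 1.73 → ξ₁ = 1.73 ξ₂.
Substitute: (1·1.73 + 1) ξ₂ = 138.6 → ξ₂ = 50.78 mol, ξ₁ = 87.84 mol.
Outlet amounts (n = n₀ + Σ ν·ξ):
  G: 161 − 1(87.84) − 1(50.78) = 22.38
  F: 0 + 1(87.84) = 87.84
  H: 0 + 1(50.78) = 50.78
  D: 0 + 2(50.78) = 101.6
Total out = 22.38 + 87.84 + 50.78 + 101.6 = 262.6 mol.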